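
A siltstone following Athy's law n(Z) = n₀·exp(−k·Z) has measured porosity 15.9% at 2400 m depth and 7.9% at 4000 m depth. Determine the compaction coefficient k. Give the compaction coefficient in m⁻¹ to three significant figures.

0.000437 m⁻¹

Working in km (1 km = 1000 m; k in km⁻¹ = k in m⁻¹ × 1000):
Athy: n(Z) = n₀ e^(−kZ) ⇒ n₁/n₂ = e^{k(Z₂−Z₁)} ⇒ k = ln(n₁/n₂)/(Z₂−Z₁)
k = ln(0.159/0.079) / (4 − 2.4) = ln(2.013) / 1.6 = 0.6995 / 1.6 = 0.4372 km⁻¹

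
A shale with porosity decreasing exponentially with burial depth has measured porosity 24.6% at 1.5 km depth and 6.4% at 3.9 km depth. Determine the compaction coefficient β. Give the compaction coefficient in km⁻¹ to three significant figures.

0.561 km⁻¹

Athy: n(z) = n₀ e^(−βz) ⇒ n₁/n₂ = e^{β(z₂−z₁)} ⇒ β = ln(n₁/n₂)/(z₂−z₁)
β = ln(0.246/0.064) / (3.9 − 1.5) = ln(3.844) / 2.4 = 1.3464 / 2.4 = 0.561 km⁻¹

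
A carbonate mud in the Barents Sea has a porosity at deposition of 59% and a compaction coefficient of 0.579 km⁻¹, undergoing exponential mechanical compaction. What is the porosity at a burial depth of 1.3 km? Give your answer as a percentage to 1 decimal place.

27.8%

n = n₀·exp(−k·z) = 0.59 × exp(−0.579 × 1.3) = 0.59 × exp(−0.7527)
  = 0.59 × 0.4711 = 0.2779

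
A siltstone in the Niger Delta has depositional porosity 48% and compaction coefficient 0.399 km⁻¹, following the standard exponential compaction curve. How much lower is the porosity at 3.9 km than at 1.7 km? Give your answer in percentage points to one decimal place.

14.2 percentage points

n(1.7) = 0.48·e^(−0.399×1.7) = 0.2436
n(3.9) = 0.48·e^(−0.399×3.9) = 0.1013
Δn = 0.2436 − 0.1013 = 0.1423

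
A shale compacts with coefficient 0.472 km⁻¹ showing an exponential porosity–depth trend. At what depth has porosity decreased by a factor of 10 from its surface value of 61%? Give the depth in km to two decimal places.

φ/φ₀ = 1/10 ⇒ exp(−k·d) = 1/10 ⇒ d = ln(10) / k
d = 2.3026 / 0.472 = 4.878 km

4.88 km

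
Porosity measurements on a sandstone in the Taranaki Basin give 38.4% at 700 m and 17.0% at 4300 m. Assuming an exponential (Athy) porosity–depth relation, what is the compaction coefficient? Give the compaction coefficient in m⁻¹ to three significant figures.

Working in km (1 km = 1000 m; β in km⁻¹ = β in m⁻¹ × 1000):
Athy: φ(Z) = φ₀ e^(−βZ) ⇒ φ₁/φ₂ = e^{β(Z₂−Z₁)} ⇒ β = ln(φ₁/φ₂)/(Z₂−Z₁)
β = ln(0.384/0.17) / (4.3 − 0.7) = ln(2.259) / 3.6 = 0.8148 / 3.6 = 0.2263 km⁻¹

0.000226 m⁻¹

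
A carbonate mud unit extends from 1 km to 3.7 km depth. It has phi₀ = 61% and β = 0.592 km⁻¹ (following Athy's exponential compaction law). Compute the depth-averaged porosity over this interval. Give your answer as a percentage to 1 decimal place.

16.8%

⟨phi⟩ = (1/(d₂−d₁)) ∫ phi₀ e^(−βd) dd = phi₀·(e^(−β·d₁) − e^(−β·d₂)) / (β·(d₂−d₁))
e^(−0.592×1) = 0.5532; e^(−0.592×3.7) = 0.1119
⟨phi⟩ = 0.61 × (0.5532 − 0.1119) / (0.592 × 2.7) = 0.61 × 0.2761 = 0.1684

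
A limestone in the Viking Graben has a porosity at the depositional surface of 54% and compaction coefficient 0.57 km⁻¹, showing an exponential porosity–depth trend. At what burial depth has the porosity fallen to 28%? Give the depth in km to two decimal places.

Invert Athy's law: d = ln(n₀/n) / β
d = ln(0.54/0.28) / 0.57 = ln(1.929) / 0.57 = 0.6568 / 0.57 = 1.152 km

1.15 km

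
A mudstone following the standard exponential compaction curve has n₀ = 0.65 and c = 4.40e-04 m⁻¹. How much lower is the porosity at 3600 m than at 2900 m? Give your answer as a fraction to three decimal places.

0.048

Working in km (1 km = 1000 m; c in km⁻¹ = c in m⁻¹ × 1000):
n(2.9) = 0.65·e^(−0.44×2.9) = 0.1814
n(3.6) = 0.65·e^(−0.44×3.6) = 0.1333
Δn = 0.1814 − 0.1333 = 0.0481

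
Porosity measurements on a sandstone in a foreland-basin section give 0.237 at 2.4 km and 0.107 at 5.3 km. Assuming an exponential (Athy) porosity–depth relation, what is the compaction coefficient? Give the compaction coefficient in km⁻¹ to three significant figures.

Athy: n(d) = n₀ e^(−cd) ⇒ n₁/n₂ = e^{c(d₂−d₁)} ⇒ c = ln(n₁/n₂)/(d₂−d₁)
c = ln(0.237/0.107) / (5.3 − 2.4) = ln(2.215) / 2.9 = 0.7952 / 2.9 = 0.2742 km⁻¹

0.274 km⁻¹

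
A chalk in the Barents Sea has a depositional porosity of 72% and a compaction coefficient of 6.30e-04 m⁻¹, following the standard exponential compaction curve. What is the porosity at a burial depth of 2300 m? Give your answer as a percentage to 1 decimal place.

16.9%

Working in km (1 km = 1000 m; β in km⁻¹ = β in m⁻¹ × 1000):
φ = φ₀·exp(−β·d) = 0.72 × exp(−0.63 × 2.3) = 0.72 × exp(−1.449)
  = 0.72 × 0.2348 = 0.1691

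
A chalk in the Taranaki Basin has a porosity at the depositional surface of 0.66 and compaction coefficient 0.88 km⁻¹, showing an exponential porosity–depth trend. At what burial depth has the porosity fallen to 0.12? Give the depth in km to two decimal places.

1.94 km

Invert Athy's law: z = ln(n₀/n) / β
z = ln(0.66/0.12) / 0.88 = ln(5.5) / 0.88 = 1.7047 / 0.88 = 1.937 km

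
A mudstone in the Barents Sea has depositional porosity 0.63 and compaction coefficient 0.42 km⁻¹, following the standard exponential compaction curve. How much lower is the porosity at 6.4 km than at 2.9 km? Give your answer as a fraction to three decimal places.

0.144

φ(2.9) = 0.63·e^(−0.42×2.9) = 0.1864
φ(6.4) = 0.63·e^(−0.42×6.4) = 0.0429
Δφ = 0.1864 − 0.0429 = 0.1435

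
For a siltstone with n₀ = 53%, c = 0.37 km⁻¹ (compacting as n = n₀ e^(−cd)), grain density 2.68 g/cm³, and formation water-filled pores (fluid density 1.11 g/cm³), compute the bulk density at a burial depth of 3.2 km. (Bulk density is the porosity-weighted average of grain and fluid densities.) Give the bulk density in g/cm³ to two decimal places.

Porosity at depth: n = 0.53·exp(−0.37×3.2) = 0.53×0.3061 = 0.1622
Bulk density: ρ_b = (1−n)ρ_g + n·ρ_f = 0.8378×2.68 + 0.1622×1.11
       = 2.245 + 0.180 = 2.425 g/cm³

2.43 g/cm³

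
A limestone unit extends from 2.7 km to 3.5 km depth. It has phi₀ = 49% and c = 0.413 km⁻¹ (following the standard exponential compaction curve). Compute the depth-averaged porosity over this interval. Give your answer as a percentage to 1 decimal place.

⟨phi⟩ = (1/(d₂−d₁)) ∫ phi₀ e^(−cd) dd = phi₀·(e^(−c·d₁) − e^(−c·d₂)) / (c·(d₂−d₁))
e^(−0.413×2.7) = 0.3279; e^(−0.413×3.5) = 0.2356
⟨phi⟩ = 0.49 × (0.3279 − 0.2356) / (0.413 × 0.8) = 0.49 × 0.2792 = 0.1368

13.7%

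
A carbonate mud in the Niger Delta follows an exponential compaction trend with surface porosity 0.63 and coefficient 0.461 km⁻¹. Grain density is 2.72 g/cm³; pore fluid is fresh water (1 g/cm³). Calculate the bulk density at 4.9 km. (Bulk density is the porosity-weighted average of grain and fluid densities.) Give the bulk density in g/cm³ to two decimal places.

Porosity at depth: n = 0.63·exp(−0.461×4.9) = 0.63×0.1045 = 0.0658
Bulk density: ρ_b = (1−n)ρ_g + n·ρ_f = 0.9342×2.72 + 0.0658×1
       = 2.541 + 0.066 = 2.607 g/cm³

2.61 g/cm³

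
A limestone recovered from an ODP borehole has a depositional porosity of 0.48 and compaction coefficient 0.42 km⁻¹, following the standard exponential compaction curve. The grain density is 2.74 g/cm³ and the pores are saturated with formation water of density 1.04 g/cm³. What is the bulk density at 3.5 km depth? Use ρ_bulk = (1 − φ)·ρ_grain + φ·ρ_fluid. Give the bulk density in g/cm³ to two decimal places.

2.55 g/cm³

Porosity at depth: phi = 0.48·exp(−0.42×3.5) = 0.48×0.2299 = 0.1104
Bulk density: ρ_b = (1−phi)ρ_g + phi·ρ_f = 0.8896×2.74 + 0.1104×1.04
       = 2.438 + 0.115 = 2.552 g/cm³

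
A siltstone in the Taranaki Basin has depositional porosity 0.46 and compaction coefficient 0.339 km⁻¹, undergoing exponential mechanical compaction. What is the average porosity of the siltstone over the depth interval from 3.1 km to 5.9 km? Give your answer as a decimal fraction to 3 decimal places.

⟨φ⟩ = (1/(Z₂−Z₁)) ∫ φ₀ e^(−kZ) dZ = φ₀·(e^(−k·Z₁) − e^(−k·Z₂)) / (k·(Z₂−Z₁))
e^(−0.339×3.1) = 0.3496; e^(−0.339×5.9) = 0.1353
⟨φ⟩ = 0.46 × (0.3496 − 0.1353) / (0.339 × 2.8) = 0.46 × 0.2258 = 0.1039

0.104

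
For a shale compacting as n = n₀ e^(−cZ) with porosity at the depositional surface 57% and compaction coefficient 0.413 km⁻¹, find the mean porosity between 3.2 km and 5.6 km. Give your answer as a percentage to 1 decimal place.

⟨n⟩ = (1/(Z₂−Z₁)) ∫ n₀ e^(−cZ) dZ = n₀·(e^(−c·Z₁) − e^(−c·Z₂)) / (c·(Z₂−Z₁))
e^(−0.413×3.2) = 0.2667; e^(−0.413×5.6) = 0.0990
⟨n⟩ = 0.57 × (0.2667 − 0.0990) / (0.413 × 2.4) = 0.57 × 0.1692 = 0.0965

9.6%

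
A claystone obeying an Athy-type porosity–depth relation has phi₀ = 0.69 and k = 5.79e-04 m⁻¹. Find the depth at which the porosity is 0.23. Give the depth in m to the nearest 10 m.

Working in km (1 km = 1000 m; k in km⁻¹ = k in m⁻¹ × 1000):
Invert Athy's law: Z = ln(phi₀/phi) / k
Z = ln(0.69/0.23) / 0.579 = ln(3) / 0.579 = 1.0986 / 0.579 = 1.897 km

1900 m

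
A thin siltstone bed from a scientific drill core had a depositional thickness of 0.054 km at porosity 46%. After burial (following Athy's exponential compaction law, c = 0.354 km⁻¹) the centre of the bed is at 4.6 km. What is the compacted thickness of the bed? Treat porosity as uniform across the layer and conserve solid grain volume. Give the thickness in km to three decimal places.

0.032 km

Porosity at 4.6 km: phi = 0.46·exp(−0.354×4.6) = 0.0903
Solid-volume conservation: h(1−phi) = h₀(1−phi₀) ⇒ h = h₀·(1−phi₀)/(1−phi)
h = 0.054 × (1 − 0.46)/(1 − 0.0903) = 0.054 × 0.5936 = 0.0321 km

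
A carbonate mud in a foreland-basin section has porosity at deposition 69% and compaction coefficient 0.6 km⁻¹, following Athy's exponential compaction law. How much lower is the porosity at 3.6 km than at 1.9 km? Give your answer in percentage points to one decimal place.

phi(1.9) = 0.69·e^(−0.6×1.9) = 0.2207
phi(3.6) = 0.69·e^(−0.6×3.6) = 0.0796
Δphi = 0.2207 − 0.0796 = 0.1411

14.1 percentage points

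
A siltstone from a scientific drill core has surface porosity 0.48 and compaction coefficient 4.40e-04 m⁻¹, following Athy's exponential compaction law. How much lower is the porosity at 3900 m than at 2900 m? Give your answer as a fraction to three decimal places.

Working in km (1 km = 1000 m; β in km⁻¹ = β in m⁻¹ × 1000):
φ(2.9) = 0.48·e^(−0.44×2.9) = 0.1340
φ(3.9) = 0.48·e^(−0.44×3.9) = 0.0863
Δφ = 0.1340 − 0.0863 = 0.0477

0.048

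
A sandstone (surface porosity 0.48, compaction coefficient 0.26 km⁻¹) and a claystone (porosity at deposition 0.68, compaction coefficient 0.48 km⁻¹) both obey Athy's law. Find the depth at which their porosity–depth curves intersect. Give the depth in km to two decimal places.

1.58 km

Set phi₀ₐ e^(−kₐZ) = phi₀ᵦ e^(−kᵦZ) ⇒ ln(phi₀ₐ/phi₀ᵦ) = (kₐ − kᵦ)·Z
Z = ln(0.48/0.68) / (0.26 − 0.48) = -0.3483 / -0.22 = 1.583 km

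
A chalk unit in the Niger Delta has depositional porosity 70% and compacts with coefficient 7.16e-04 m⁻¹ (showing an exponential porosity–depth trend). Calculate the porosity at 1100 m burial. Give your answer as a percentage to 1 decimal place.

31.8%

Working in km (1 km = 1000 m; c in km⁻¹ = c in m⁻¹ × 1000):
phi = phi₀·exp(−c·d) = 0.7 × exp(−0.716 × 1.1) = 0.7 × exp(−0.7876)
  = 0.7 × 0.4549 = 0.3185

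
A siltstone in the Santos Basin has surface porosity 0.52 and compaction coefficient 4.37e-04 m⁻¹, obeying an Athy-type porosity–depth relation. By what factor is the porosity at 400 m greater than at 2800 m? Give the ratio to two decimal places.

2.85

Working in km (1 km = 1000 m; c in km⁻¹ = c in m⁻¹ × 1000):
φ(Z₁)/φ(Z₂) = e^(−c·Z₁)/e^(−c·Z₂) = e^{c(Z₂−Z₁)}
= exp(0.437 × 2.4) = exp(1.049) = 2.8542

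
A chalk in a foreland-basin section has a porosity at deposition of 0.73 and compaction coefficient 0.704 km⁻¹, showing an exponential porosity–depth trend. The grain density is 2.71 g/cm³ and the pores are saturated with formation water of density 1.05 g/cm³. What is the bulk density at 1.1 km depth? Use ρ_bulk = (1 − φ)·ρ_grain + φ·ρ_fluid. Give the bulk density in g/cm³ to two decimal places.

2.15 g/cm³

Porosity at depth: phi = 0.73·exp(−0.704×1.1) = 0.73×0.4610 = 0.3365
Bulk density: ρ_b = (1−phi)ρ_g + phi·ρ_f = 0.6635×2.71 + 0.3365×1.05
       = 1.798 + 0.353 = 2.151 g/cm³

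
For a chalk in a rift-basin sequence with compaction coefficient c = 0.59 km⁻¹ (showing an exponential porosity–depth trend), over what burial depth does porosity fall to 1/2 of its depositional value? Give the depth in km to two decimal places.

n/n₀ = 1/2 ⇒ exp(−c·z) = 1/2 ⇒ z = ln(2) / c
z = 0.6931 / 0.59 = 1.175 km

1.17 km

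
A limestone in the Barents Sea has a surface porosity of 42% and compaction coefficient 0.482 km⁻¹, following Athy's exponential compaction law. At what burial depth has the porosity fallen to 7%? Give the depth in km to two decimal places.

Invert Athy's law: z = ln(n₀/n) / c
z = ln(0.42/0.07) / 0.482 = ln(6) / 0.482 = 1.7918 / 0.482 = 3.717 km

3.72 km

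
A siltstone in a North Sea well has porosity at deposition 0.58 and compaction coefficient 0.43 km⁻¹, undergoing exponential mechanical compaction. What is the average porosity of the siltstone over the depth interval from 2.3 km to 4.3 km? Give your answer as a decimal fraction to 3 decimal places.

0.145

⟨φ⟩ = (1/(Z₂−Z₁)) ∫ φ₀ e^(−cZ) dZ = φ₀·(e^(−c·Z₁) − e^(−c·Z₂)) / (c·(Z₂−Z₁))
e^(−0.43×2.3) = 0.3719; e^(−0.43×4.3) = 0.1574
⟨φ⟩ = 0.58 × (0.3719 − 0.1574) / (0.43 × 2) = 0.58 × 0.2495 = 0.1447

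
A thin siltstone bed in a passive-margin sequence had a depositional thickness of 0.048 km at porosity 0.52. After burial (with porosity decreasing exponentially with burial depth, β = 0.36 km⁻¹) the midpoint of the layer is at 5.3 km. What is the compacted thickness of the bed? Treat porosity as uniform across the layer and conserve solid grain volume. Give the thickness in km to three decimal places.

0.025 km

Porosity at 5.3 km: n = 0.52·exp(−0.36×5.3) = 0.0772
Solid-volume conservation: h(1−n) = h₀(1−n₀) ⇒ h = h₀·(1−n₀)/(1−n)
h = 0.048 × (1 − 0.52)/(1 − 0.0772) = 0.048 × 0.5201 = 0.0250 km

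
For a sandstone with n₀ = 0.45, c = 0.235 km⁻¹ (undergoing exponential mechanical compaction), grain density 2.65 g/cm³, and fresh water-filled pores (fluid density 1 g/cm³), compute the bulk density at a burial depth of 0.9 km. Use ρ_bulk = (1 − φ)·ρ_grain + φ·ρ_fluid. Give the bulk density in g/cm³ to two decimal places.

Porosity at depth: n = 0.45·exp(−0.235×0.9) = 0.45×0.8094 = 0.3642
Bulk density: ρ_b = (1−n)ρ_g + n·ρ_f = 0.6358×2.65 + 0.3642×1
       = 1.685 + 0.364 = 2.049 g/cm³

2.05 g/cm³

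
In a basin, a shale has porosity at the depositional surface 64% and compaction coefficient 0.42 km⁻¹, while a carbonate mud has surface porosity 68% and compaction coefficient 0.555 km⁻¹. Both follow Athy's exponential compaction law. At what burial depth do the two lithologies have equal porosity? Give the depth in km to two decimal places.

Set n₀ₐ e^(−βₐd) = n₀ᵦ e^(−βᵦd) ⇒ ln(n₀ₐ/n₀ᵦ) = (βₐ − βᵦ)·d
d = ln(0.64/0.68) / (0.42 − 0.555) = -0.0606 / -0.135 = 0.449 km

0.45 km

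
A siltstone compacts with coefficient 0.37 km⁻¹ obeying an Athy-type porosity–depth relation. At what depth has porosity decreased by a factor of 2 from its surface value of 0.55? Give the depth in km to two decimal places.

1.87 km

phi/phi₀ = 1/2 ⇒ exp(−β·Z) = 1/2 ⇒ Z = ln(2) / β
Z = 0.6931 / 0.37 = 1.873 km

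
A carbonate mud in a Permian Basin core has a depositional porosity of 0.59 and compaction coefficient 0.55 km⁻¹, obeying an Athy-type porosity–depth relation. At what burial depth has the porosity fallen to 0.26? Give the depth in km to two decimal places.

1.49 km

Invert Athy's law: z = ln(phi₀/phi) / c
z = ln(0.59/0.26) / 0.55 = ln(2.269) / 0.55 = 0.8194 / 0.55 = 1.490 km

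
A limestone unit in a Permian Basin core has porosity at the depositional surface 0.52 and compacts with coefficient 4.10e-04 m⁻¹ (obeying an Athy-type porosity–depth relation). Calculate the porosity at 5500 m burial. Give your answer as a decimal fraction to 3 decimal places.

0.055

Working in km (1 km = 1000 m; k in km⁻¹ = k in m⁻¹ × 1000):
φ = φ₀·exp(−k·z) = 0.52 × exp(−0.41 × 5.5) = 0.52 × exp(−2.255)
  = 0.52 × 0.1049 = 0.0545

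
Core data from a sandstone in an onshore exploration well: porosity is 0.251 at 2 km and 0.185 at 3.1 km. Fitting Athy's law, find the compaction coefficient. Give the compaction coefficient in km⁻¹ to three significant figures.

Athy: φ(z) = φ₀ e^(−cz) ⇒ φ₁/φ₂ = e^{c(z₂−z₁)} ⇒ c = ln(φ₁/φ₂)/(z₂−z₁)
c = ln(0.251/0.185) / (3.1 − 2) = ln(1.357) / 1.1 = 0.3051 / 1.1 = 0.2774 km⁻¹

0.277 km⁻¹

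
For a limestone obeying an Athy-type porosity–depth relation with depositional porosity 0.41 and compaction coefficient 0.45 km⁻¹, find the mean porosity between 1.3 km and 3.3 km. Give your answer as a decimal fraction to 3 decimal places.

⟨phi⟩ = (1/(d₂−d₁)) ∫ phi₀ e^(−βd) dd = phi₀·(e^(−β·d₁) − e^(−β·d₂)) / (β·(d₂−d₁))
e^(−0.45×1.3) = 0.5571; e^(−0.45×3.3) = 0.2265
⟨phi⟩ = 0.41 × (0.5571 − 0.2265) / (0.45 × 2) = 0.41 × 0.3673 = 0.1506

0.151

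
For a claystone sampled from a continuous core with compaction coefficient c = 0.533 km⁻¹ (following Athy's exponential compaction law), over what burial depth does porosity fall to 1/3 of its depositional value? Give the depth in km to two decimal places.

n/n₀ = 1/3 ⇒ exp(−c·d) = 1/3 ⇒ d = ln(3) / c
d = 1.0986 / 0.533 = 2.061 km

2.06 km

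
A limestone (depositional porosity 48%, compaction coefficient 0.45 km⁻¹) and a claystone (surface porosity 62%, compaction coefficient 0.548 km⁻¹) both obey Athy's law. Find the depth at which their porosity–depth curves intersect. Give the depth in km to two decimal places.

2.61 km

Set phi₀ₐ e^(−cₐZ) = phi₀ᵦ e^(−cᵦZ) ⇒ ln(phi₀ₐ/phi₀ᵦ) = (cₐ − cᵦ)·Z
Z = ln(0.48/0.62) / (0.45 − 0.548) = -0.2559 / -0.098 = 2.612 km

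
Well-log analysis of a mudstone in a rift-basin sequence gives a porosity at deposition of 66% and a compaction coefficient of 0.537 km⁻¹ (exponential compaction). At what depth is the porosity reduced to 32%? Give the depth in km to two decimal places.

Invert Athy's law: Z = ln(phi₀/phi) / β
Z = ln(0.66/0.32) / 0.537 = ln(2.062) / 0.537 = 0.7239 / 0.537 = 1.348 km

1.35 km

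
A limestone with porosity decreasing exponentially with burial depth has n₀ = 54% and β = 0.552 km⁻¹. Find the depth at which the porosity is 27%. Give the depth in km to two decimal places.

1.26 km

Invert Athy's law: d = ln(n₀/n) / β
d = ln(0.54/0.27) / 0.552 = ln(2) / 0.552 = 0.6931 / 0.552 = 1.256 km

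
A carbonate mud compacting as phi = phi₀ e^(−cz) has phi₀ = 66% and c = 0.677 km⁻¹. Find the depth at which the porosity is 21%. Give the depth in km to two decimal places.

1.69 km

Invert Athy's law: z = ln(phi₀/phi) / c
z = ln(0.66/0.21) / 0.677 = ln(3.143) / 0.677 = 1.1451 / 0.677 = 1.691 km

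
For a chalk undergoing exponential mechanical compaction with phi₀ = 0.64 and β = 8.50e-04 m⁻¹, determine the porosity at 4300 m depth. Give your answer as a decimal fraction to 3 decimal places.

0.017

Working in km (1 km = 1000 m; β in km⁻¹ = β in m⁻¹ × 1000):
phi = phi₀·exp(−β·Z) = 0.64 × exp(−0.85 × 4.3) = 0.64 × exp(−3.655)
  = 0.64 × 0.0259 = 0.0166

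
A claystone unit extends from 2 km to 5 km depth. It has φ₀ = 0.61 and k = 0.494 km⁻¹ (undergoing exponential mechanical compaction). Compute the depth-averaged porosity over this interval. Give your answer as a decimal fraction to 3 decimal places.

⟨φ⟩ = (1/(Z₂−Z₁)) ∫ φ₀ e^(−kZ) dZ = φ₀·(e^(−k·Z₁) − e^(−k·Z₂)) / (k·(Z₂−Z₁))
e^(−0.494×2) = 0.3723; e^(−0.494×5) = 0.0846
⟨φ⟩ = 0.61 × (0.3723 − 0.0846) / (0.494 × 3) = 0.61 × 0.1942 = 0.1184

0.118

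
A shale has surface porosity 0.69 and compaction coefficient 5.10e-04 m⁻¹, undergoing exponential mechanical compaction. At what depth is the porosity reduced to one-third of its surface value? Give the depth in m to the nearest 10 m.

2150 m

Working in km (1 km = 1000 m; k in km⁻¹ = k in m⁻¹ × 1000):
phi/phi₀ = 1/3 ⇒ exp(−k·z) = 1/3 ⇒ z = ln(3) / k
z = 1.0986 / 0.51 = 2.154 km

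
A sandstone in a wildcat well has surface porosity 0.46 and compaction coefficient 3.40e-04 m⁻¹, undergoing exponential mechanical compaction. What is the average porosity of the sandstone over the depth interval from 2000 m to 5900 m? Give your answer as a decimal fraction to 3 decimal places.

Working in km (1 km = 1000 m; k in km⁻¹ = k in m⁻¹ × 1000):
⟨phi⟩ = (1/(z₂−z₁)) ∫ phi₀ e^(−kz) dz = phi₀·(e^(−k·z₁) − e^(−k·z₂)) / (k·(z₂−z₁))
e^(−0.34×2) = 0.5066; e^(−0.34×5.9) = 0.1345
⟨phi⟩ = 0.46 × (0.5066 − 0.1345) / (0.34 × 3.9) = 0.46 × 0.2806 = 0.1291

0.129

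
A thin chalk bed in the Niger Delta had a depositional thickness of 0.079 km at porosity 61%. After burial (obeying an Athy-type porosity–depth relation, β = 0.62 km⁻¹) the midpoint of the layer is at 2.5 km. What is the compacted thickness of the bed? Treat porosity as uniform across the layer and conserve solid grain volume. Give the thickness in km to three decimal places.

Porosity at 2.5 km: φ = 0.61·exp(−0.62×2.5) = 0.1295
Solid-volume conservation: h(1−φ) = h₀(1−φ₀) ⇒ h = h₀·(1−φ₀)/(1−φ)
h = 0.079 × (1 − 0.61)/(1 − 0.1295) = 0.079 × 0.4480 = 0.0354 km

0.035 km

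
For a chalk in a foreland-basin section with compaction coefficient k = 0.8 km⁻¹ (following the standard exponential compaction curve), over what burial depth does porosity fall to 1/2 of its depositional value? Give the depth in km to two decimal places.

φ/φ₀ = 1/2 ⇒ exp(−k·z) = 1/2 ⇒ z = ln(2) / k
z = 0.6931 / 0.8 = 0.866 km

0.87 km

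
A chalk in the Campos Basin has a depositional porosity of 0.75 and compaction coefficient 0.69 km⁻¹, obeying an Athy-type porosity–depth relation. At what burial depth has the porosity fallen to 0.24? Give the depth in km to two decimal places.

Invert Athy's law: d = ln(φ₀/φ) / β
d = ln(0.75/0.24) / 0.69 = ln(3.125) / 0.69 = 1.1394 / 0.69 = 1.651 km

1.65 km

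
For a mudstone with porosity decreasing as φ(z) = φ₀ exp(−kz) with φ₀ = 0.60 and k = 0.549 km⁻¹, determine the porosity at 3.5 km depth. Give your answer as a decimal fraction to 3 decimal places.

φ = φ₀·exp(−k·z) = 0.6 × exp(−0.549 × 3.5) = 0.6 × exp(−1.922)
  = 0.6 × 0.1464 = 0.0878

0.088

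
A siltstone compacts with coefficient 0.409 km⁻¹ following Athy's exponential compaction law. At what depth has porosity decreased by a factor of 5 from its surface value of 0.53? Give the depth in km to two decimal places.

3.94 km

n/n₀ = 1/5 ⇒ exp(−c·d) = 1/5 ⇒ d = ln(5) / c
d = 1.6094 / 0.409 = 3.935 km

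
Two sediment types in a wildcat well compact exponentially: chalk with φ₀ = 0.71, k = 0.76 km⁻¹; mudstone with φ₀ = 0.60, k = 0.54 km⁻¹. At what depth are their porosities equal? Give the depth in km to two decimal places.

Set φ₀ₐ e^(−kₐz) = φ₀ᵦ e^(−kᵦz) ⇒ ln(φ₀ₐ/φ₀ᵦ) = (kₐ − kᵦ)·z
z = ln(0.71/0.6) / (0.76 − 0.54) = 0.1683 / 0.22 = 0.765 km

0.77 km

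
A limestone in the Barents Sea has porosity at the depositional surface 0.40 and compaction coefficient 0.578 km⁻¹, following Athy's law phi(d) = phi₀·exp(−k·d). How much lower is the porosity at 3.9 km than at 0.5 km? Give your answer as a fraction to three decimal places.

0.258

phi(0.5) = 0.4·e^(−0.578×0.5) = 0.2996
phi(3.9) = 0.4·e^(−0.578×3.9) = 0.0420
Δphi = 0.2996 − 0.0420 = 0.2576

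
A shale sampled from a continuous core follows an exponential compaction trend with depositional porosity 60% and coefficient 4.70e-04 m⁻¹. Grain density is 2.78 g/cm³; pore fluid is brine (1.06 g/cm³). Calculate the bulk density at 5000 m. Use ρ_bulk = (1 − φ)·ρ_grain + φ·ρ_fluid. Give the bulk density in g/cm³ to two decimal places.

2.68 g/cm³

Working in km (1 km = 1000 m; β in km⁻¹ = β in m⁻¹ × 1000):
Porosity at depth: phi = 0.6·exp(−0.47×5) = 0.6×0.0954 = 0.0572
Bulk density: ρ_b = (1−phi)ρ_g + phi·ρ_f = 0.9428×2.78 + 0.0572×1.06
       = 2.621 + 0.061 = 2.682 g/cm³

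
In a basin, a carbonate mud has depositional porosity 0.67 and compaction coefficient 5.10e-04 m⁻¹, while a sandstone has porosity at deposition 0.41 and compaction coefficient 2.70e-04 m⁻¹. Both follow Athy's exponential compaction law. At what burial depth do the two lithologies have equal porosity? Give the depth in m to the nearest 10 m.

2050 m

Working in km (1 km = 1000 m; k in km⁻¹ = k in m⁻¹ × 1000):
Set n₀ₐ e^(−kₐZ) = n₀ᵦ e^(−kᵦZ) ⇒ ln(n₀ₐ/n₀ᵦ) = (kₐ − kᵦ)·Z
Z = ln(0.67/0.41) / (0.51 − 0.27) = 0.4911 / 0.24 = 2.046 km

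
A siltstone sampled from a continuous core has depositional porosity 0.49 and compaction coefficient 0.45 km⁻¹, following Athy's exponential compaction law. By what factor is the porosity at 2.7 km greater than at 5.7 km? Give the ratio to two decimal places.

3.86

phi(z₁)/phi(z₂) = e^(−c·z₁)/e^(−c·z₂) = e^{c(z₂−z₁)}
= exp(0.45 × 3) = exp(1.35) = 3.8574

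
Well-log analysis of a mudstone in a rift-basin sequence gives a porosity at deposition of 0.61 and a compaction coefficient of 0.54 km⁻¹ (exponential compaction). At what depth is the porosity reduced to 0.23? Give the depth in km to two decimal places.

1.81 km

Invert Athy's law: Z = ln(phi₀/phi) / β
Z = ln(0.61/0.23) / 0.54 = ln(2.652) / 0.54 = 0.9754 / 0.54 = 1.806 km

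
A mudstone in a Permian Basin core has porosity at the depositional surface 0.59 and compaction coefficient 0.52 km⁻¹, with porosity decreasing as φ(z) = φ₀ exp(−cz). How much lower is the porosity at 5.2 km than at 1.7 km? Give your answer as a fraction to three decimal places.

φ(1.7) = 0.59·e^(−0.52×1.7) = 0.2437
φ(5.2) = 0.59·e^(−0.52×5.2) = 0.0395
Δφ = 0.2437 − 0.0395 = 0.2043

0.204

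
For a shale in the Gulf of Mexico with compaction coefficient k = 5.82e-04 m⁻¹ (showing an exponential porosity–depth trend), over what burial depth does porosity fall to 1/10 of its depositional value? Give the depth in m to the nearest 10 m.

Working in km (1 km = 1000 m; k in km⁻¹ = k in m⁻¹ × 1000):
φ/φ₀ = 1/10 ⇒ exp(−k·z) = 1/10 ⇒ z = ln(10) / k
z = 2.3026 / 0.582 = 3.956 km

3960 m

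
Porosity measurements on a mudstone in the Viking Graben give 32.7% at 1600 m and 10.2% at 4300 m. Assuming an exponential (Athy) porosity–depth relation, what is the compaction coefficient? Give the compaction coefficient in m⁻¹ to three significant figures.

0.000431 m⁻¹

Working in km (1 km = 1000 m; β in km⁻¹ = β in m⁻¹ × 1000):
Athy: φ(z) = φ₀ e^(−βz) ⇒ φ₁/φ₂ = e^{β(z₂−z₁)} ⇒ β = ln(φ₁/φ₂)/(z₂−z₁)
β = ln(0.327/0.102) / (4.3 − 1.6) = ln(3.206) / 2.7 = 1.1650 / 2.7 = 0.4315 km⁻¹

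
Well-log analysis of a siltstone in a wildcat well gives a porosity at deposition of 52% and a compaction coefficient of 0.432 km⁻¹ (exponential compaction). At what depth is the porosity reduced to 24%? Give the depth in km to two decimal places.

Invert Athy's law: Z = ln(phi₀/phi) / k
Z = ln(0.52/0.24) / 0.432 = ln(2.167) / 0.432 = 0.7732 / 0.432 = 1.790 km

1.79 km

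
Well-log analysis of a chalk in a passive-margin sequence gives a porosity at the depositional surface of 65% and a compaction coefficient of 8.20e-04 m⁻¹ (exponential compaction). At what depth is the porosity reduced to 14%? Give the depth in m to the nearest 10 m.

Working in km (1 km = 1000 m; c in km⁻¹ = c in m⁻¹ × 1000):
Invert Athy's law: z = ln(phi₀/phi) / c
z = ln(0.65/0.14) / 0.82 = ln(4.643) / 0.82 = 1.5353 / 0.82 = 1.872 km

1870 m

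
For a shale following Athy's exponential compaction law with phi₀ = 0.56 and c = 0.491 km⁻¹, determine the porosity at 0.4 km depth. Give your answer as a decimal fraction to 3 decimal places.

0.460

phi = phi₀·exp(−c·Z) = 0.56 × exp(−0.491 × 0.4) = 0.56 × exp(−0.1964)
  = 0.56 × 0.8217 = 0.4601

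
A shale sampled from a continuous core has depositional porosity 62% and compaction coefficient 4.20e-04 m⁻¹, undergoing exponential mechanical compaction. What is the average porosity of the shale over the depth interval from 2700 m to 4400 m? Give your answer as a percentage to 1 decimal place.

14.3%

Working in km (1 km = 1000 m; c in km⁻¹ = c in m⁻¹ × 1000):
⟨n⟩ = (1/(d₂−d₁)) ∫ n₀ e^(−cd) dd = n₀·(e^(−c·d₁) − e^(−c·d₂)) / (c·(d₂−d₁))
e^(−0.42×2.7) = 0.3217; e^(−0.42×4.4) = 0.1576
⟨n⟩ = 0.62 × (0.3217 − 0.1576) / (0.42 × 1.7) = 0.62 × 0.2300 = 0.1426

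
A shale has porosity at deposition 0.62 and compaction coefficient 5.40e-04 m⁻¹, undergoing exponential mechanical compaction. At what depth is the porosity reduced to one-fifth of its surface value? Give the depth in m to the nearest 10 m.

2980 m

Working in km (1 km = 1000 m; β in km⁻¹ = β in m⁻¹ × 1000):
phi/phi₀ = 1/5 ⇒ exp(−β·z) = 1/5 ⇒ z = ln(5) / β
z = 1.6094 / 0.54 = 2.980 km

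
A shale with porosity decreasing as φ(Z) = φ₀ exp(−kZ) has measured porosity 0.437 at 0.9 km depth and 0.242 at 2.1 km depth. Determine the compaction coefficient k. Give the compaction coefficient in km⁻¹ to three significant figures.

Athy: φ(Z) = φ₀ e^(−kZ) ⇒ φ₁/φ₂ = e^{k(Z₂−Z₁)} ⇒ k = ln(φ₁/φ₂)/(Z₂−Z₁)
k = ln(0.437/0.242) / (2.1 − 0.9) = ln(1.806) / 1.2 = 0.5910 / 1.2 = 0.4925 km⁻¹

0.492 km⁻¹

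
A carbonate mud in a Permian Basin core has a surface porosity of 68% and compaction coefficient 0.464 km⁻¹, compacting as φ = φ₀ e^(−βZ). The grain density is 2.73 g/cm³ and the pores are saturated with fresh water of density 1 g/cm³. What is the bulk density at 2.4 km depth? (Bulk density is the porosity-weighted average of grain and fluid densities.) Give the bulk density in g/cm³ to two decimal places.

Porosity at depth: φ = 0.68·exp(−0.464×2.4) = 0.68×0.3284 = 0.2233
Bulk density: ρ_b = (1−φ)ρ_g + φ·ρ_f = 0.7767×2.73 + 0.2233×1
       = 2.120 + 0.223 = 2.344 g/cm³

2.34 g/cm³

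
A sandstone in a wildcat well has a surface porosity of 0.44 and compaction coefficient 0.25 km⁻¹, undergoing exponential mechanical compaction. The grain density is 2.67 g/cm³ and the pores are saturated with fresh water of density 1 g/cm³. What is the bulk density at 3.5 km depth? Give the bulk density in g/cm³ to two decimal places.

Porosity at depth: φ = 0.44·exp(−0.25×3.5) = 0.44×0.4169 = 0.1834
Bulk density: ρ_b = (1−φ)ρ_g + φ·ρ_f = 0.8166×2.67 + 0.1834×1
       = 2.180 + 0.183 = 2.364 g/cm³

2.36 g/cm³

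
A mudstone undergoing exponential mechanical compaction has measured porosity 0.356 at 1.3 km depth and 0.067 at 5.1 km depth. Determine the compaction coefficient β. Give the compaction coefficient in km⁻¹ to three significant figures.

0.440 km⁻¹

Athy: φ(z) = φ₀ e^(−βz) ⇒ φ₁/φ₂ = e^{β(z₂−z₁)} ⇒ β = ln(φ₁/φ₂)/(z₂−z₁)
β = ln(0.356/0.067) / (5.1 − 1.3) = ln(5.313) / 3.8 = 1.6702 / 3.8 = 0.4395 km⁻¹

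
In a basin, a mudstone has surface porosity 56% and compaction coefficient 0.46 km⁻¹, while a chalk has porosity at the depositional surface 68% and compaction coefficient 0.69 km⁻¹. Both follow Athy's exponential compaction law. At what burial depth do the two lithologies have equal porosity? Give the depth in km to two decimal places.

Set n₀ₐ e^(−cₐZ) = n₀ᵦ e^(−cᵦZ) ⇒ ln(n₀ₐ/n₀ᵦ) = (cₐ − cᵦ)·Z
Z = ln(0.56/0.68) / (0.46 − 0.69) = -0.1942 / -0.23 = 0.844 km

0.84 km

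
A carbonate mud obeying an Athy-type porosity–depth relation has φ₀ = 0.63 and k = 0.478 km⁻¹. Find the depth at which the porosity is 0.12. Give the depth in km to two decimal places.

3.47 km

Invert Athy's law: d = ln(φ₀/φ) / k
d = ln(0.63/0.12) / 0.478 = ln(5.25) / 0.478 = 1.6582 / 0.478 = 3.469 km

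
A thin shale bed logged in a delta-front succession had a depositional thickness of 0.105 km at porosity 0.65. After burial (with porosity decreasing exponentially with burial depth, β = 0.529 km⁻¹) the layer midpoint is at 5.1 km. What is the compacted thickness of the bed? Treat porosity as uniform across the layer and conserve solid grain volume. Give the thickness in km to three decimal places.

Porosity at 5.1 km: n = 0.65·exp(−0.529×5.1) = 0.0438
Solid-volume conservation: h(1−n) = h₀(1−n₀) ⇒ h = h₀·(1−n₀)/(1−n)
h = 0.105 × (1 − 0.65)/(1 − 0.0438) = 0.105 × 0.3660 = 0.0384 km

0.038 km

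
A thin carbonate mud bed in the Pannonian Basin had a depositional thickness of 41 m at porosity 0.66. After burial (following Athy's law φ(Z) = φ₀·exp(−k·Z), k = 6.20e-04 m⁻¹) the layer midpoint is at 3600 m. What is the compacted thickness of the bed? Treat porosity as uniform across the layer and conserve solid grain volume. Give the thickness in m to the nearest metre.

Working in km (1 km = 1000 m; k in km⁻¹ = k in m⁻¹ × 1000):
Porosity at 3.6 km: φ = 0.66·exp(−0.62×3.6) = 0.0708
Solid-volume conservation: h(1−φ) = h₀(1−φ₀) ⇒ h = h₀·(1−φ₀)/(1−φ)
h = 0.041 × (1 − 0.66)/(1 − 0.0708) = 0.041 × 0.3659 = 0.0150 km

15 m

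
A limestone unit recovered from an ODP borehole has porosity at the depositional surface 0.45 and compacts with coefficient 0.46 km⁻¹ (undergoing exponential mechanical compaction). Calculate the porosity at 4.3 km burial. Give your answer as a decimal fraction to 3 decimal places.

0.062

n = n₀·exp(−c·Z) = 0.45 × exp(−0.46 × 4.3) = 0.45 × exp(−1.978)
  = 0.45 × 0.1383 = 0.0623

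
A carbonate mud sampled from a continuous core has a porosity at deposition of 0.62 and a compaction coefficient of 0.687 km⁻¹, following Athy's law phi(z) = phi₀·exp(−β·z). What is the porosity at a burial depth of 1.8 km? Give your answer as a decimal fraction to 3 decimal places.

0.180

phi = phi₀·exp(−β·z) = 0.62 × exp(−0.687 × 1.8) = 0.62 × exp(−1.237)
  = 0.62 × 0.2904 = 0.1800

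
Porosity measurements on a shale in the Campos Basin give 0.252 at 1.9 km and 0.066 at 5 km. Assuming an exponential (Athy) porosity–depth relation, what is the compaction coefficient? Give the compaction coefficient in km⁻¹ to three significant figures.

0.432 km⁻¹

Athy: phi(Z) = phi₀ e^(−βZ) ⇒ phi₁/phi₂ = e^{β(Z₂−Z₁)} ⇒ β = ln(phi₁/phi₂)/(Z₂−Z₁)
β = ln(0.252/0.066) / (5 − 1.9) = ln(3.818) / 3.1 = 1.3398 / 3.1 = 0.4322 km⁻¹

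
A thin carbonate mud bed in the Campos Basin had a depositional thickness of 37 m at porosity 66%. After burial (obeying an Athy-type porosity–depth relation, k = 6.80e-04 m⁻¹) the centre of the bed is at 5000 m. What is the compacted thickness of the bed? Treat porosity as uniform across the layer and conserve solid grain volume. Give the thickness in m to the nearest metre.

Working in km (1 km = 1000 m; k in km⁻¹ = k in m⁻¹ × 1000):
Porosity at 5 km: phi = 0.66·exp(−0.68×5) = 0.0220
Solid-volume conservation: h(1−phi) = h₀(1−phi₀) ⇒ h = h₀·(1−phi₀)/(1−phi)
h = 0.037 × (1 − 0.66)/(1 − 0.0220) = 0.037 × 0.3477 = 0.0129 km

13 m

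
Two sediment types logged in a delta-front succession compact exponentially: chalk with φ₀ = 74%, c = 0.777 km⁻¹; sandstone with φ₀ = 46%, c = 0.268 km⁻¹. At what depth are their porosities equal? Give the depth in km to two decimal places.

Set φ₀ₐ e^(−cₐd) = φ₀ᵦ e^(−cᵦd) ⇒ ln(φ₀ₐ/φ₀ᵦ) = (cₐ − cᵦ)·d
d = ln(0.74/0.46) / (0.777 − 0.268) = 0.4754 / 0.509 = 0.934 km

0.93 km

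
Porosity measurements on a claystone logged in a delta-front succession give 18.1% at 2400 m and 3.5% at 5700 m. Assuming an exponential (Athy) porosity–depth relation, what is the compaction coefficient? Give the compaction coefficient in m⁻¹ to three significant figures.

0.000498 m⁻¹

Working in km (1 km = 1000 m; k in km⁻¹ = k in m⁻¹ × 1000):
Athy: φ(d) = φ₀ e^(−kd) ⇒ φ₁/φ₂ = e^{k(d₂−d₁)} ⇒ k = ln(φ₁/φ₂)/(d₂−d₁)
k = ln(0.181/0.035) / (5.7 − 2.4) = ln(5.171) / 3.3 = 1.6431 / 3.3 = 0.4979 km⁻¹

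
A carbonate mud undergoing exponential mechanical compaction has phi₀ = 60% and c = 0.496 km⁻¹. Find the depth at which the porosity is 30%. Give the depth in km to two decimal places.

1.40 km

Invert Athy's law: Z = ln(phi₀/phi) / c
Z = ln(0.6/0.3) / 0.496 = ln(2) / 0.496 = 0.6931 / 0.496 = 1.397 km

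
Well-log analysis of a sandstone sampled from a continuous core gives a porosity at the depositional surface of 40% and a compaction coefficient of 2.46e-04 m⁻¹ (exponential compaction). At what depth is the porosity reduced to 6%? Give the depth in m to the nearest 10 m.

Working in km (1 km = 1000 m; k in km⁻¹ = k in m⁻¹ × 1000):
Invert Athy's law: z = ln(phi₀/phi) / k
z = ln(0.4/0.06) / 0.246 = ln(6.667) / 0.246 = 1.8971 / 0.246 = 7.712 km

7710 m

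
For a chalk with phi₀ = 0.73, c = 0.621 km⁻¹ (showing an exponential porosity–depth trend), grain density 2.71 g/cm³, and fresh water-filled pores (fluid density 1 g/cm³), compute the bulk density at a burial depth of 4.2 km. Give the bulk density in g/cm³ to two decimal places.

2.62 g/cm³

Porosity at depth: phi = 0.73·exp(−0.621×4.2) = 0.73×0.0737 = 0.0538
Bulk density: ρ_b = (1−phi)ρ_g + phi·ρ_f = 0.9462×2.71 + 0.0538×1
       = 2.564 + 0.054 = 2.618 g/cm³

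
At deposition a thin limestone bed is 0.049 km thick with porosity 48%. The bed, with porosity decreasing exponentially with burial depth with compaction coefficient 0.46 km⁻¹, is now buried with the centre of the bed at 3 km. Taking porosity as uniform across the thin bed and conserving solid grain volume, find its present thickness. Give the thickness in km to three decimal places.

Porosity at 3 km: φ = 0.48·exp(−0.46×3) = 0.1208
Solid-volume conservation: h(1−φ) = h₀(1−φ₀) ⇒ h = h₀·(1−φ₀)/(1−φ)
h = 0.049 × (1 − 0.48)/(1 − 0.1208) = 0.049 × 0.5914 = 0.0290 km

0.029 km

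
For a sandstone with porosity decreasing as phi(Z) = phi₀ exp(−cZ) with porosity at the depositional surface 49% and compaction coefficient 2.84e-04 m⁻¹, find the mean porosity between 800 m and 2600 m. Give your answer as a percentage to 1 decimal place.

30.6%

Working in km (1 km = 1000 m; c in km⁻¹ = c in m⁻¹ × 1000):
⟨phi⟩ = (1/(Z₂−Z₁)) ∫ phi₀ e^(−cZ) dZ = phi₀·(e^(−c·Z₁) − e^(−c·Z₂)) / (c·(Z₂−Z₁))
e^(−0.284×0.8) = 0.7968; e^(−0.284×2.6) = 0.4779
⟨phi⟩ = 0.49 × (0.7968 − 0.4779) / (0.284 × 1.8) = 0.49 × 0.6238 = 0.3057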